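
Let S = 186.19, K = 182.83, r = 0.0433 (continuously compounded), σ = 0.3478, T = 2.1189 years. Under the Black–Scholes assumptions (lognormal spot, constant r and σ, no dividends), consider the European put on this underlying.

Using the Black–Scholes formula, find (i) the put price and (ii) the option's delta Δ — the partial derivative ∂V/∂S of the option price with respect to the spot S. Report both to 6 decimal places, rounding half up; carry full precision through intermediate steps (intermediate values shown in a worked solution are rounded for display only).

σ√T = 0.3478·√2.1189 = 0.506273
d₁ = (ln(S/K) + (r+σ²/2)T) / (σ√T) = (ln(186.19/182.83) + (0.0433+0.3478²/2)·2.1189) / 0.506273 = (0.018211 + 0.219905) / 0.506273 = 0.470330
d₂ = d₁ − σ√T = 0.470330 − 0.506273 = -0.035943
e^{−rT} = e^{−0.0433·2.1189} = 0.912335
N(−d₁) = 0.319060,  N(−d₂) = 0.514336
Put price V = K·e^{−rT}·N(−d₂) − S·N(−d₁) = 85.792362 − 59.405705 = 26.386657
Δ = −N(−d₁) = -0.319060

price = 26.386657
Δ = -0.319060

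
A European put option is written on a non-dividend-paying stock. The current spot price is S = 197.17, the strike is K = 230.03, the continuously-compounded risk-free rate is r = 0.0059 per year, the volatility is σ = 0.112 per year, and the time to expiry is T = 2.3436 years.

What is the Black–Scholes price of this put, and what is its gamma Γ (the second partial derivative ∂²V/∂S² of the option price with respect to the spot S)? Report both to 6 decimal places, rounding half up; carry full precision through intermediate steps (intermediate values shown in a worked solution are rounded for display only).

price = 33.911798
Γ = 0.009023

σ√T = 0.112·√2.3436 = 0.171459
d₁ = (ln(S/K) + (r+σ²/2)T) / (σ√T) = (ln(197.17/230.03) + (0.0059+0.112²/2)·2.3436) / 0.171459 = (-0.154143 + 0.028526) / 0.171459 = -0.732637
d₂ = d₁ − σ√T = -0.732637 − 0.171459 = -0.904096
e^{−rT} = e^{−0.0059·2.3436} = 0.986268
N(−d₁) = 0.768110,  N(−d₂) = 0.817028
Put price V = K·e^{−rT}·N(−d₂) − S·N(−d₁) = 185.360089 − 151.448290 = 33.911798
φ(d₁) = (1/√(2π))·e^{−d₁²/2} = 0.305038
Γ = φ(d₁) / (S·σ·√T) = 0.009023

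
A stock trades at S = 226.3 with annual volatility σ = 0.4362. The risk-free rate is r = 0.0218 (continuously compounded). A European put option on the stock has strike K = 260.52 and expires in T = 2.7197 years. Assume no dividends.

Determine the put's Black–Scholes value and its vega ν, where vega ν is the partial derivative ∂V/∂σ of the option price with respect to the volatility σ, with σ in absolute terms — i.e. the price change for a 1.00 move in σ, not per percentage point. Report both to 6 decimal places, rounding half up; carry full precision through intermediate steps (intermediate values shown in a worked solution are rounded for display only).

σ√T = 0.4362·√2.7197 = 0.719360
d₁ = (ln(S/K) + (r+σ²/2)T) / (σ√T) = (ln(226.3/260.52) + (0.0218+0.4362²/2)·2.7197) / 0.719360 = (-0.140818 + 0.318029) / 0.719360 = 0.246345
d₂ = d₁ − σ√T = 0.246345 − 0.719360 = -0.473015
e^{−rT} = e^{−0.0218·2.7197} = 0.942434
N(−d₁) = 0.402708,  N(−d₂) = 0.681899
Put price V = K·e^{−rT}·N(−d₂) − S·N(−d₁) = 167.421742 − 91.132734 = 76.289008
φ(d₁) = (1/√(2π))·e^{−d₁²/2} = 0.387019
ν = S·φ(d₁)·√T = 144.436635

price = 76.289008
ν = 144.436635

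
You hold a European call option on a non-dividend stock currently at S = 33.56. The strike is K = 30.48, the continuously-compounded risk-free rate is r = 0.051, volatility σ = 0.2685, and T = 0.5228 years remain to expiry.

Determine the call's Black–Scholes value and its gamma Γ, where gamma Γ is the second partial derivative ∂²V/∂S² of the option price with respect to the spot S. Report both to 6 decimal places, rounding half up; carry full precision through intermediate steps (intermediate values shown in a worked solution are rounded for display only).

price = 4.858208
Γ = 0.046900

σ√T = 0.2685·√0.5228 = 0.194139
d₁ = (ln(S/K) + (r+σ²/2)T) / (σ√T) = (ln(33.56/30.48) + (0.051+0.2685²/2)·0.5228) / 0.194139 = (0.096264 + 0.045508) / 0.194139 = 0.730261
d₂ = d₁ − σ√T = 0.730261 − 0.194139 = 0.536122
e^{−rT} = e^{−0.051·0.5228} = 0.973690
N(d₁) = 0.767385,  N(d₂) = 0.704063
Call price V = S·N(d₁) − K·e^{−rT}·N(d₂) = 25.753427 − 20.895219 = 4.858208
φ(d₁) = (1/√(2π))·e^{−d₁²/2} = 0.305569
Γ = φ(d₁) / (S·σ·√T) = 0.046900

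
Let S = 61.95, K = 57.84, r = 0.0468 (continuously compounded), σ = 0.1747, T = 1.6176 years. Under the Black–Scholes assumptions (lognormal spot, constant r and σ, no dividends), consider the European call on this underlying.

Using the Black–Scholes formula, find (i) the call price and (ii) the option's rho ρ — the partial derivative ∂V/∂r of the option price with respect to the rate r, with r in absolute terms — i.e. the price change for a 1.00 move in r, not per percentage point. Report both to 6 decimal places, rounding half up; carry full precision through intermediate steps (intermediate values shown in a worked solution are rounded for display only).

σ√T = 0.1747·√1.6176 = 0.222192
d₁ = (ln(S/K) + (r+σ²/2)T) / (σ√T) = (ln(61.95/57.84) + (0.0468+0.1747²/2)·1.6176) / 0.222192 = (0.068647 + 0.100388) / 0.222192 = 0.760762
d₂ = d₁ − σ√T = 0.760762 − 0.222192 = 0.538570
e^{−rT} = e^{−0.0468·1.6176} = 0.927091
N(d₁) = 0.776601,  N(d₂) = 0.704908
Call price V = S·N(d₁) − K·e^{−rT}·N(d₂) = 48.110403 − 37.799256 = 10.311146
ρ = K·T·e^{−rT}·N(d₂) = 61.144077

price = 10.311146
ρ = 61.144077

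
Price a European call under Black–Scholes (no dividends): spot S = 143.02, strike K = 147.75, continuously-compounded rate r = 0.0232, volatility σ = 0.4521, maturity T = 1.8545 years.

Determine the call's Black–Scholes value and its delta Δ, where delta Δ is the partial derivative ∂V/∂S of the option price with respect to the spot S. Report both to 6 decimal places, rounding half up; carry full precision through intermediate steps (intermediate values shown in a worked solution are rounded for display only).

price = 35.151578
Δ = 0.627360

σ√T = 0.4521·√1.8545 = 0.615670
d₁ = (ln(S/K) + (r+σ²/2)T) / (σ√T) = (ln(143.02/147.75) + (0.0232+0.4521²/2)·1.8545) / 0.615670 = (-0.032537 + 0.232549) / 0.615670 = 0.324869
d₂ = d₁ − σ√T = 0.324869 − 0.615670 = -0.290801
e^{−rT} = e^{−0.0232·1.8545} = 0.957888
N(d₁) = 0.627360,  N(d₂) = 0.385602
Call price V = S·N(d₁) − K·e^{−rT}·N(d₂) = 89.725000 − 54.573422 = 35.151578
Δ = N(d₁) = 0.627360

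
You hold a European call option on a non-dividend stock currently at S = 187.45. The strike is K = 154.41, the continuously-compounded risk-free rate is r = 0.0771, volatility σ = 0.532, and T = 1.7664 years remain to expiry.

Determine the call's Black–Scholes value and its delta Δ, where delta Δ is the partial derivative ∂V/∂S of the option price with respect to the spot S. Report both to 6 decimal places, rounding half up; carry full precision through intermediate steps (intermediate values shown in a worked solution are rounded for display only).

price = 75.381497
Δ = 0.794000

σ√T = 0.532·√1.7664 = 0.707060
d₁ = (ln(S/K) + (r+σ²/2)T) / (σ√T) = (ln(187.45/154.41) + (0.0771+0.532²/2)·1.7664) / 0.707060 = (0.193901 + 0.386156) / 0.707060 = 0.820379
d₂ = d₁ − σ√T = 0.820379 − 0.707060 = 0.113319
e^{−rT} = e^{−0.0771·1.7664} = 0.872677
N(d₁) = 0.794000,  N(d₂) = 0.545111
Call price V = S·N(d₁) − K·e^{−rT}·N(d₂) = 148.835288 − 73.453791 = 75.381497
Δ = N(d₁) = 0.794000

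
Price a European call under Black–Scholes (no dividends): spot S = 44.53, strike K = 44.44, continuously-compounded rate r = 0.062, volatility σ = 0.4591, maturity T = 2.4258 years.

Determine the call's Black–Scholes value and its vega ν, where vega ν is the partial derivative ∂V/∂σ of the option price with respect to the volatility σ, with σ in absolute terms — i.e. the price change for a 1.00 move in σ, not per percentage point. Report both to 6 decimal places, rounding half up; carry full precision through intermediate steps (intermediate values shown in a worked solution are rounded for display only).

σ√T = 0.4591·√2.4258 = 0.715047
d₁ = (ln(S/K) + (r+σ²/2)T) / (σ√T) = (ln(44.53/44.44) + (0.062+0.4591²/2)·2.4258) / 0.715047 = (0.002023 + 0.406046) / 0.715047 = 0.570688
d₂ = d₁ − σ√T = 0.570688 − 0.715047 = -0.144359
e^{−rT} = e^{−0.062·2.4258} = 0.860364
N(d₁) = 0.715895,  N(d₂) = 0.442608
Call price V = S·N(d₁) − K·e^{−rT}·N(d₂) = 31.878782 − 16.922949 = 14.955833
φ(d₁) = (1/√(2π))·e^{−d₁²/2} = 0.338991
ν = S·φ(d₁)·√T = 23.510867

price = 14.955833
ν = 23.510867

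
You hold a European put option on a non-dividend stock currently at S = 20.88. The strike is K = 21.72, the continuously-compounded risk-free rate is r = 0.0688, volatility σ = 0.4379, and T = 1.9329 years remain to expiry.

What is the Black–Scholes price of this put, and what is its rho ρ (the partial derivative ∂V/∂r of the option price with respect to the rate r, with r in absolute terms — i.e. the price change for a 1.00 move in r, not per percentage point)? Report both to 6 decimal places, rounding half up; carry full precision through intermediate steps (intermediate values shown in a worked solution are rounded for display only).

σ√T = 0.4379·√1.9329 = 0.608807
d₁ = (ln(S/K) + (r+σ²/2)T) / (σ√T) = (ln(20.88/21.72) + (0.0688+0.4379²/2)·1.9329) / 0.608807 = (-0.039442 + 0.318307) / 0.608807 = 0.458051
d₂ = d₁ − σ√T = 0.458051 − 0.608807 = -0.150756
e^{−rT} = e^{−0.0688·1.9329} = 0.875480
N(−d₁) = 0.323458,  N(−d₂) = 0.559916
Put price V = K·e^{−rT}·N(−d₂) − S·N(−d₁) = 10.647032 − 6.753800 = 3.893232
ρ = −K·T·e^{−rT}·N(−d₂) = -20.579648

price = 3.893232
ρ = -20.579648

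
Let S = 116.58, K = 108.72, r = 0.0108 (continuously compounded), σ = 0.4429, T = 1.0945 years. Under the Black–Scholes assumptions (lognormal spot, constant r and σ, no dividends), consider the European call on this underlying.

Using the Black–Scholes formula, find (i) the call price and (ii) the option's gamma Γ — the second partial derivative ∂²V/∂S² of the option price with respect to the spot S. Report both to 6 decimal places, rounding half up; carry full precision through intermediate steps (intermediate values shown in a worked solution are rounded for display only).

σ√T = 0.4429·√1.0945 = 0.463355
d₁ = (ln(S/K) + (r+σ²/2)T) / (σ√T) = (ln(116.58/108.72) + (0.0108+0.4429²/2)·1.0945) / 0.463355 = (0.069802 + 0.119169) / 0.463355 = 0.407833
d₂ = d₁ − σ√T = 0.407833 − 0.463355 = -0.055522
e^{−rT} = e^{−0.0108·1.0945} = 0.988249
N(d₁) = 0.658302,  N(d₂) = 0.477861
Call price V = S·N(d₁) − K·e^{−rT}·N(d₂) = 76.744832 − 51.342594 = 25.402238
φ(d₁) = (1/√(2π))·e^{−d₁²/2} = 0.367107
Γ = φ(d₁) / (S·σ·√T) = 0.006796

price = 25.402238
Γ = 0.006796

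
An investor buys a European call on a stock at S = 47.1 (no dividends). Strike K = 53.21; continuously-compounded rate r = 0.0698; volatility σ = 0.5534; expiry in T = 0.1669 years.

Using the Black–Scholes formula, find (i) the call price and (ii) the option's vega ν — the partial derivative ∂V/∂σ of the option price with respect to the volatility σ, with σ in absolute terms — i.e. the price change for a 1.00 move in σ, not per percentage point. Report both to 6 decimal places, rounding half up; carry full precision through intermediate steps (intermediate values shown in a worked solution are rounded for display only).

price = 2.260381
ν = 7.155383

σ√T = 0.5534·√0.1669 = 0.226083
d₁ = (ln(S/K) + (r+σ²/2)T) / (σ√T) = (ln(47.1/53.21) + (0.0698+0.5534²/2)·0.1669) / 0.226083 = (-0.121973 + 0.037206) / 0.226083 = -0.374938
d₂ = d₁ − σ√T = -0.374938 − 0.226083 = -0.601021
e^{−rT} = e^{−0.0698·0.1669} = 0.988418
N(d₁) = 0.353853,  N(d₂) = 0.273913
Call price V = S·N(d₁) − K·e^{−rT}·N(d₂) = 16.666487 − 14.406106 = 2.260381
φ(d₁) = (1/√(2π))·e^{−d₁²/2} = 0.371864
ν = S·φ(d₁)·√T = 7.155383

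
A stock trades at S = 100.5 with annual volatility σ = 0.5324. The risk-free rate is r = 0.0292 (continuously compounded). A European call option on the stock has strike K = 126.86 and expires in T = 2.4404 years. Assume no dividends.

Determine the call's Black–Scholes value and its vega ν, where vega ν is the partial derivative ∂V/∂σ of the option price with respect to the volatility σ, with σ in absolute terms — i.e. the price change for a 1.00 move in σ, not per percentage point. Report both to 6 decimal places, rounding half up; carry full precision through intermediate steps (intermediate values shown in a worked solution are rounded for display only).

price = 27.060324
ν = 61.116101

σ√T = 0.5324·√2.4404 = 0.831704
d₁ = (ln(S/K) + (r+σ²/2)T) / (σ√T) = (ln(100.5/126.86) + (0.0292+0.5324²/2)·2.4404) / 0.831704 = (-0.232926 + 0.417125) / 0.831704 = 0.221472
d₂ = d₁ − σ√T = 0.221472 − 0.831704 = -0.610232
e^{−rT} = e^{−0.0292·2.4404} = 0.931220
N(d₁) = 0.587637,  N(d₂) = 0.270854
Call price V = S·N(d₁) − K·e^{−rT}·N(d₂) = 59.057555 − 31.997231 = 27.060324
φ(d₁) = (1/√(2π))·e^{−d₁²/2} = 0.389277
ν = S·φ(d₁)·√T = 61.116101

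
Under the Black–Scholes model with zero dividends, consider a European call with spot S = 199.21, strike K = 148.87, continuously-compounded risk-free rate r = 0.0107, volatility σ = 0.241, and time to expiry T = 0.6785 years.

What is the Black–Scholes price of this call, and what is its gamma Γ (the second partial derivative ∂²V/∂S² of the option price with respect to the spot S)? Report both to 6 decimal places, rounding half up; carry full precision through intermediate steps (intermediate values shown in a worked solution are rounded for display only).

σ√T = 0.241·√0.6785 = 0.198514
d₁ = (ln(S/K) + (r+σ²/2)T) / (σ√T) = (ln(199.21/148.87) + (0.0107+0.241²/2)·0.6785) / 0.198514 = (0.291286 + 0.026964) / 0.198514 = 1.603159
d₂ = d₁ − σ√T = 1.603159 − 0.198514 = 1.404644
e^{−rT} = e^{−0.0107·0.6785} = 0.992766
N(d₁) = 0.945550,  N(d₂) = 0.919936
Call price V = S·N(d₁) − K·e^{−rT}·N(d₂) = 188.363051 − 135.960283 = 52.402768
φ(d₁) = (1/√(2π))·e^{−d₁²/2} = 0.110361
Γ = φ(d₁) / (S·σ·√T) = 0.002791

price = 52.402768
Γ = 0.002791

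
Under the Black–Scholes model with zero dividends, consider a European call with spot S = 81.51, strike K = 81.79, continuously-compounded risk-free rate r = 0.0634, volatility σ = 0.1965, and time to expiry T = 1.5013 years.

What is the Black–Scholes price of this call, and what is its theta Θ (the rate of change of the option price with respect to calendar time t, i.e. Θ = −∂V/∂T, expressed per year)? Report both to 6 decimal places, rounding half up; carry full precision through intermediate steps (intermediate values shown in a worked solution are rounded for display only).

price = 11.573700
Θ = -5.141589

σ√T = 0.1965·√1.5013 = 0.240767
d₁ = (ln(S/K) + (r+σ²/2)T) / (σ√T) = (ln(81.51/81.79) + (0.0634+0.1965²/2)·1.5013) / 0.240767 = (-0.003429 + 0.124167) / 0.240767 = 0.501471
d₂ = d₁ − σ√T = 0.501471 − 0.240767 = 0.260704
e^{−rT} = e^{−0.0634·1.5013} = 0.909207
N(d₁) = 0.691980,  N(d₂) = 0.602840
Call price V = S·N(d₁) − K·e^{−rT}·N(d₂) = 56.403296 − 44.829596 = 11.573700
φ(d₁) = (1/√(2π))·e^{−d₁²/2} = 0.351806
Θ = −S·φ(d₁)·σ/(2√T) − r·K·e^{−rT}·N(d₂) = −2.299393 − 2.842196 = -5.141589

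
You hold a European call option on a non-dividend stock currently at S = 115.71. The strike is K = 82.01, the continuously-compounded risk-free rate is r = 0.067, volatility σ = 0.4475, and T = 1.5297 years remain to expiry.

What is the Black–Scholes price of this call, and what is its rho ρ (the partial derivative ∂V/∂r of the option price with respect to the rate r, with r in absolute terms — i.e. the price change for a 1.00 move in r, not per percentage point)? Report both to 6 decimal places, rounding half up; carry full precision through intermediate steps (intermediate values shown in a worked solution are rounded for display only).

price = 47.632948
ρ = 79.497523

σ√T = 0.4475·√1.5297 = 0.553473
d₁ = (ln(S/K) + (r+σ²/2)T) / (σ√T) = (ln(115.71/82.01) + (0.067+0.4475²/2)·1.5297) / 0.553473 = (0.344246 + 0.255656) / 0.553473 = 1.083887
d₂ = d₁ − σ√T = 1.083887 − 0.553473 = 0.530414
e^{−rT} = e^{−0.067·1.5297} = 0.902587
N(d₁) = 0.860793,  N(d₂) = 0.702088
Call price V = S·N(d₁) − K·e^{−rT}·N(d₂) = 99.602303 − 51.969355 = 47.632948
ρ = K·T·e^{−rT}·N(d₂) = 79.497523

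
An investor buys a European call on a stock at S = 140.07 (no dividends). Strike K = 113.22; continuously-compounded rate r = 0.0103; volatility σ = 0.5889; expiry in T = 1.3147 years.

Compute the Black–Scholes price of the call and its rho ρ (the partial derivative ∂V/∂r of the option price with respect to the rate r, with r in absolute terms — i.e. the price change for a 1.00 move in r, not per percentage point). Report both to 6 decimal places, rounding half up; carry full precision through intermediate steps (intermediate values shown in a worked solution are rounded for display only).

σ√T = 0.5889·√1.3147 = 0.675235
d₁ = (ln(S/K) + (r+σ²/2)T) / (σ√T) = (ln(140.07/113.22) + (0.0103+0.5889²/2)·1.3147) / 0.675235 = (0.212809 + 0.241513) / 0.675235 = 0.672835
d₂ = d₁ − σ√T = 0.672835 − 0.675235 = -0.002399
e^{−rT} = e^{−0.0103·1.3147} = 0.986550
N(d₁) = 0.749474,  N(d₂) = 0.499043
Call price V = S·N(d₁) − K·e^{−rT}·N(d₂) = 104.978824 − 55.741665 = 49.237158
ρ = K·T·e^{−rT}·N(d₂) = 73.283567

price = 49.237158
ρ = 73.283567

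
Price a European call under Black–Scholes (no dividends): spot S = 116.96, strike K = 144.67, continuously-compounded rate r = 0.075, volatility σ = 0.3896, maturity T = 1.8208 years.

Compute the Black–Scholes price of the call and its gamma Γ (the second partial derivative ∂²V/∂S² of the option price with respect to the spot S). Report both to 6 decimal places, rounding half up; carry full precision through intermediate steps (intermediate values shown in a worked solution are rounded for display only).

σ√T = 0.3896·√1.8208 = 0.525715
d₁ = (ln(S/K) + (r+σ²/2)T) / (σ√T) = (ln(116.96/144.67) + (0.075+0.3896²/2)·1.8208) / 0.525715 = (-0.212623 + 0.274748) / 0.525715 = 0.118172
d₂ = d₁ − σ√T = 0.118172 − 0.525715 = -0.407543
e^{−rT} = e^{−0.075·1.8208} = 0.872354
N(d₁) = 0.547034,  N(d₂) = 0.341805
Call price V = S·N(d₁) − K·e^{−rT}·N(d₂) = 63.981124 − 43.136929 = 20.844196
φ(d₁) = (1/√(2π))·e^{−d₁²/2} = 0.396166
Γ = φ(d₁) / (S·σ·√T) = 0.006443

price = 20.844196
Γ = 0.006443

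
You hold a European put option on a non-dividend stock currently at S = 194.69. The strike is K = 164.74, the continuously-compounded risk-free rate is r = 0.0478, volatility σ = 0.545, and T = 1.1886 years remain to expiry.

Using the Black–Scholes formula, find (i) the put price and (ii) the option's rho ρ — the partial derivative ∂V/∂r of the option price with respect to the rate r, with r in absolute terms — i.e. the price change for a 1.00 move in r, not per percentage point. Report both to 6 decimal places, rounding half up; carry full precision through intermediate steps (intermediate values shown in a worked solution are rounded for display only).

price = 24.166574
ρ = -86.624532

σ√T = 0.545·√1.1886 = 0.594175
d₁ = (ln(S/K) + (r+σ²/2)T) / (σ√T) = (ln(194.69/164.74) + (0.0478+0.545²/2)·1.1886) / 0.594175 = (0.167040 + 0.233337) / 0.594175 = 0.673837
d₂ = d₁ − σ√T = 0.673837 − 0.594175 = 0.079662
e^{−rT} = e^{−0.0478·1.1886} = 0.944769
N(−d₁) = 0.250207,  N(−d₂) = 0.468253
Put price V = K·e^{−rT}·N(−d₂) − S·N(−d₁) = 72.879465 − 48.712891 = 24.166574
ρ = −K·T·e^{−rT}·N(−d₂) = -86.624532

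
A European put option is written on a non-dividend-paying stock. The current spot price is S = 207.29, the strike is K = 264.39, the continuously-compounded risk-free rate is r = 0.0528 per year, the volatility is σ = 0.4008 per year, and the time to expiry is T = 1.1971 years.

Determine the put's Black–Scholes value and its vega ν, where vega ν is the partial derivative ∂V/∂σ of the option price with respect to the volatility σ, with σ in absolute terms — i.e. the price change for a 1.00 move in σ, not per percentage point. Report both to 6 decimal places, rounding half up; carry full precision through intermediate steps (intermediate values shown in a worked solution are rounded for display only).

σ√T = 0.4008·√1.1971 = 0.438524
d₁ = (ln(S/K) + (r+σ²/2)T) / (σ√T) = (ln(207.29/264.39) + (0.0528+0.4008²/2)·1.1971) / 0.438524 = (-0.243307 + 0.159358) / 0.438524 = -0.191434
d₂ = d₁ − σ√T = -0.191434 − 0.438524 = -0.629957
e^{−rT} = e^{−0.0528·1.1971} = 0.938749
N(−d₁) = 0.575907,  N(−d₂) = 0.735639
Put price V = K·e^{−rT}·N(−d₂) − S·N(−d₁) = 182.582522 − 119.379778 = 63.202744
φ(d₁) = (1/√(2π))·e^{−d₁²/2} = 0.391699
ν = S·φ(d₁)·√T = 88.837406

price = 63.202744
ν = 88.837406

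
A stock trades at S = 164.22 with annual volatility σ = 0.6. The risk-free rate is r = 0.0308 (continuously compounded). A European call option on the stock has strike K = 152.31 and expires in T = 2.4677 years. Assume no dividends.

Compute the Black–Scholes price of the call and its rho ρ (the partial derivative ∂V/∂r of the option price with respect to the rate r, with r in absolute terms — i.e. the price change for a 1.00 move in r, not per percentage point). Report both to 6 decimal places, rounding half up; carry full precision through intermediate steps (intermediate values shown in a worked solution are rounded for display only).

σ√T = 0.6·√2.4677 = 0.942535
d₁ = (ln(S/K) + (r+σ²/2)T) / (σ√T) = (ln(164.22/152.31) + (0.0308+0.6²/2)·2.4677) / 0.942535 = (0.075289 + 0.520191) / 0.942535 = 0.631786
d₂ = d₁ − σ√T = 0.631786 − 0.942535 = -0.310749
e^{−rT} = e^{−0.0308·2.4677} = 0.926811
N(d₁) = 0.736237,  N(d₂) = 0.377996
Call price V = S·N(d₁) − K·e^{−rT}·N(d₂) = 120.904775 − 53.358877 = 67.545897
ρ = K·T·e^{−rT}·N(d₂) = 131.673702

price = 67.545897
ρ = 131.673702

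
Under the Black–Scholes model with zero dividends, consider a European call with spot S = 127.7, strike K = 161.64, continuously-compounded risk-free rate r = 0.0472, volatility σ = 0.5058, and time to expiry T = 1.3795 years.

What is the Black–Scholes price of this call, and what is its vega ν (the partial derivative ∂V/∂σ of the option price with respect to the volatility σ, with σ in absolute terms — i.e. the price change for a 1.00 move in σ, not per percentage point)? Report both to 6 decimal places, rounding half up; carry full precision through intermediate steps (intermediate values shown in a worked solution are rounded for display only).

price = 22.016036
ν = 59.832962

σ√T = 0.5058·√1.3795 = 0.594073
d₁ = (ln(S/K) + (r+σ²/2)T) / (σ√T) = (ln(127.7/161.64) + (0.0472+0.5058²/2)·1.3795) / 0.594073 = (-0.235688 + 0.241574) / 0.594073 = 0.009907
d₂ = d₁ − σ√T = 0.009907 − 0.594073 = -0.584165
e^{−rT} = e^{−0.0472·1.3795} = 0.936962
N(d₁) = 0.503952,  N(d₂) = 0.279555
Call price V = S·N(d₁) − K·e^{−rT}·N(d₂) = 64.354729 − 42.338693 = 22.016036
φ(d₁) = (1/√(2π))·e^{−d₁²/2} = 0.398923
ν = S·φ(d₁)·√T = 59.832962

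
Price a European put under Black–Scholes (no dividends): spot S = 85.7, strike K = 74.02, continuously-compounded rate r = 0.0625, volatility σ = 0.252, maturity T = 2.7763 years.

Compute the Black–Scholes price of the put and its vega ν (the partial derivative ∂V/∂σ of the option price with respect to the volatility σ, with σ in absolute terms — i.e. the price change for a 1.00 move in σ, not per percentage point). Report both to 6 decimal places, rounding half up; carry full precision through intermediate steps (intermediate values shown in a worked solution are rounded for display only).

σ√T = 0.252·√2.7763 = 0.419888
d₁ = (ln(S/K) + (r+σ²/2)T) / (σ√T) = (ln(85.7/74.02) + (0.0625+0.252²/2)·2.7763) / 0.419888 = (0.146517 + 0.261672) / 0.419888 = 0.972138
d₂ = d₁ − σ√T = 0.972138 − 0.419888 = 0.552250
e^{−rT} = e^{−0.0625·2.7763} = 0.840701
N(−d₁) = 0.165491,  N(−d₂) = 0.290389
Put price V = K·e^{−rT}·N(−d₂) − S·N(−d₁) = 18.070513 − 14.182575 = 3.887938
φ(d₁) = (1/√(2π))·e^{−d₁²/2} = 0.248711
ν = S·φ(d₁)·√T = 35.514737

price = 3.887938
ν = 35.514737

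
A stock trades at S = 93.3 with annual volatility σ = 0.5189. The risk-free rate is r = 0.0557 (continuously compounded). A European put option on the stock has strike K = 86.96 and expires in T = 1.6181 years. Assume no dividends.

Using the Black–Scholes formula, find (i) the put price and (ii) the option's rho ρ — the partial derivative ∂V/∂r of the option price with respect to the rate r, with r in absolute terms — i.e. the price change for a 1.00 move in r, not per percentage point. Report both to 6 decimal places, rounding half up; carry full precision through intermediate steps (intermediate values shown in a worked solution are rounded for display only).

price = 16.055300
ρ = -68.742167

σ√T = 0.5189·√1.6181 = 0.660064
d₁ = (ln(S/K) + (r+σ²/2)T) / (σ√T) = (ln(93.3/86.96) + (0.0557+0.5189²/2)·1.6181) / 0.660064 = (0.070372 + 0.307971) / 0.660064 = 0.573190
d₂ = d₁ − σ√T = 0.573190 − 0.660064 = -0.086874
e^{−rT} = e^{−0.0557·1.6181} = 0.913814
N(−d₁) = 0.283258,  N(−d₂) = 0.534614
Put price V = K·e^{−rT}·N(−d₂) − S·N(−d₁) = 42.483263 − 26.427963 = 16.055300
ρ = −K·T·e^{−rT}·N(−d₂) = -68.742167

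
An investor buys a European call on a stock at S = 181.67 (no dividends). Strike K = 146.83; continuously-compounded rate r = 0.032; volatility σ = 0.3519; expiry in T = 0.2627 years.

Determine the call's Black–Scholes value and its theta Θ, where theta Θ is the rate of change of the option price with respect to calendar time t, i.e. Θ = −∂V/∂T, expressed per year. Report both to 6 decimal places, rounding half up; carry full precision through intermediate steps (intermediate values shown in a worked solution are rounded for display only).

price = 37.621187
Θ = -14.512402

σ√T = 0.3519·√0.2627 = 0.180364
d₁ = (ln(S/K) + (r+σ²/2)T) / (σ√T) = (ln(181.67/146.83) + (0.032+0.3519²/2)·0.2627) / 0.180364 = (0.212916 + 0.024672) / 0.180364 = 1.317273
d₂ = d₁ − σ√T = 1.317273 − 0.180364 = 1.136909
e^{−rT} = e^{−0.032·0.2627} = 0.991629
N(d₁) = 0.906126,  N(d₂) = 0.872212
Call price V = S·N(d₁) − K·e^{−rT}·N(d₂) = 164.615993 − 126.994805 = 37.621187
φ(d₁) = (1/√(2π))·e^{−d₁²/2} = 0.167538
Θ = −S·φ(d₁)·σ/(2√T) − r·K·e^{−rT}·N(d₂) = −10.448568 − 4.063834 = -14.512402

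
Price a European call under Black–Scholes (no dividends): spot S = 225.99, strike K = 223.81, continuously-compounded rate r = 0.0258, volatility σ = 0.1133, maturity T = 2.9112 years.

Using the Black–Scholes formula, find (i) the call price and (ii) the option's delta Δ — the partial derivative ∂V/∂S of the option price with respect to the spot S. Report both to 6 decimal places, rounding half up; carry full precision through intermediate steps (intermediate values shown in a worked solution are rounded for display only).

price = 27.456258
Δ = 0.703790

σ√T = 0.1133·√2.9112 = 0.193315
d₁ = (ln(S/K) + (r+σ²/2)T) / (σ√T) = (ln(225.99/223.81) + (0.0258+0.1133²/2)·2.9112) / 0.193315 = (0.009693 + 0.093794) / 0.193315 = 0.535331
d₂ = d₁ − σ√T = 0.535331 − 0.193315 = 0.342016
e^{−rT} = e^{−0.0258·2.9112} = 0.927642
N(d₁) = 0.703790,  N(d₂) = 0.633831
Call price V = S·N(d₁) − K·e^{−rT}·N(d₂) = 159.049393 − 131.593135 = 27.456258
Δ = N(d₁) = 0.703790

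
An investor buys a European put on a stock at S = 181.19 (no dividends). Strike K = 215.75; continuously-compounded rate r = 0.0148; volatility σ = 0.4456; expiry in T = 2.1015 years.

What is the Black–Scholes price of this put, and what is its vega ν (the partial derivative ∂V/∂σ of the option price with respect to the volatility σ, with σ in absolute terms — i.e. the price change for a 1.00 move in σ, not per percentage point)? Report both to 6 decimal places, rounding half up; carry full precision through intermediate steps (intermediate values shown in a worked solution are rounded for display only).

price = 64.580766
ν = 104.255549

σ√T = 0.4456·√2.1015 = 0.645966
d₁ = (ln(S/K) + (r+σ²/2)T) / (σ√T) = (ln(181.19/215.75) + (0.0148+0.4456²/2)·2.1015) / 0.645966 = (-0.174574 + 0.239738) / 0.645966 = 0.100879
d₂ = d₁ − σ√T = 0.100879 − 0.645966 = -0.545088
e^{−rT} = e^{−0.0148·2.1015} = 0.969376
N(−d₁) = 0.459823,  N(−d₂) = 0.707153
Put price V = K·e^{−rT}·N(−d₂) − S·N(−d₁) = 147.896155 − 83.315389 = 64.580766
φ(d₁) = (1/√(2π))·e^{−d₁²/2} = 0.396918
ν = S·φ(d₁)·√T = 104.255549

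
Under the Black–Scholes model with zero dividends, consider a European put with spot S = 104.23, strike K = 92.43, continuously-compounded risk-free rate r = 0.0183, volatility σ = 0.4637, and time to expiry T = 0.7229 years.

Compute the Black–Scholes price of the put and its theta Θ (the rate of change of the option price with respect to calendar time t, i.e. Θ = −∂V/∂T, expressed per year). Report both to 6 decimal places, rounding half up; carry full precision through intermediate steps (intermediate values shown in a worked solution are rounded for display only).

σ√T = 0.4637·√0.7229 = 0.394254
d₁ = (ln(S/K) + (r+σ²/2)T) / (σ√T) = (ln(104.23/92.43) + (0.0183+0.4637²/2)·0.7229) / 0.394254 = (0.120148 + 0.090947) / 0.394254 = 0.535430
d₂ = d₁ − σ√T = 0.535430 − 0.394254 = 0.141176
e^{−rT} = e^{−0.0183·0.7229} = 0.986858
N(−d₁) = 0.296176,  N(−d₂) = 0.443865
Put price V = K·e^{−rT}·N(−d₂) − S·N(−d₁) = 40.487306 − 30.870440 = 9.616866
φ(d₁) = (1/√(2π))·e^{−d₁²/2} = 0.345666
Θ = −S·φ(d₁)·σ/(2√T) + r·K·e^{−rT}·N(−d₂) = −9.824666 + 0.740918 = -9.083748

price = 9.616866
Θ = -9.083748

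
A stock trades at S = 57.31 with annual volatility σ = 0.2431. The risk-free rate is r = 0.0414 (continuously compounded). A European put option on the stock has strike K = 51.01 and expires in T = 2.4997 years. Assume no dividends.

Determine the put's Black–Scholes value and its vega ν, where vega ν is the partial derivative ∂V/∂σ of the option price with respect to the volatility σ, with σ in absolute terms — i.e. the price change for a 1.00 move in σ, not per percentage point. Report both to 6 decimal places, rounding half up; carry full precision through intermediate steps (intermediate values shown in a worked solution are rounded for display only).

price = 3.447343
ν = 26.989746

σ√T = 0.2431·√2.4997 = 0.384352
d₁ = (ln(S/K) + (r+σ²/2)T) / (σ√T) = (ln(57.31/51.01) + (0.0414+0.2431²/2)·2.4997) / 0.384352 = (0.116453 + 0.177351) / 0.384352 = 0.764415
d₂ = d₁ − σ√T = 0.764415 − 0.384352 = 0.380063
e^{−rT} = e^{−0.0414·2.4997} = 0.901687
N(−d₁) = 0.222310,  N(−d₂) = 0.351949
Put price V = K·e^{−rT}·N(−d₂) − S·N(−d₁) = 16.187933 − 12.740590 = 3.447343
φ(d₁) = (1/√(2π))·e^{−d₁²/2} = 0.297868
ν = S·φ(d₁)·√T = 26.989746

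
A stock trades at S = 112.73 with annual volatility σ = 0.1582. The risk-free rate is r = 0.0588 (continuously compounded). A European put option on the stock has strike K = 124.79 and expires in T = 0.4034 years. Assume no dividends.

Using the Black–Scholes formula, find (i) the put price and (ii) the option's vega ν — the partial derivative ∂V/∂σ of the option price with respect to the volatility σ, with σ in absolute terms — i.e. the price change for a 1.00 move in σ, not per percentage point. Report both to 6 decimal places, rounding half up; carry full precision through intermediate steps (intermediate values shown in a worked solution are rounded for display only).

σ√T = 0.1582·√0.4034 = 0.100479
d₁ = (ln(S/K) + (r+σ²/2)T) / (σ√T) = (ln(112.73/124.79) + (0.0588+0.1582²/2)·0.4034) / 0.100479 = (-0.101637 + 0.028768) / 0.100479 = -0.725216
d₂ = d₁ − σ√T = -0.725216 − 0.100479 = -0.825695
e^{−rT} = e^{−0.0588·0.4034} = 0.976559
N(−d₁) = 0.765840,  N(−d₂) = 0.795511
Put price V = K·e^{−rT}·N(−d₂) − S·N(−d₁) = 96.944852 − 86.333170 = 10.611682
φ(d₁) = (1/√(2π))·e^{−d₁²/2} = 0.306693
ν = S·φ(d₁)·√T = 21.958945

price = 10.611682
ν = 21.958945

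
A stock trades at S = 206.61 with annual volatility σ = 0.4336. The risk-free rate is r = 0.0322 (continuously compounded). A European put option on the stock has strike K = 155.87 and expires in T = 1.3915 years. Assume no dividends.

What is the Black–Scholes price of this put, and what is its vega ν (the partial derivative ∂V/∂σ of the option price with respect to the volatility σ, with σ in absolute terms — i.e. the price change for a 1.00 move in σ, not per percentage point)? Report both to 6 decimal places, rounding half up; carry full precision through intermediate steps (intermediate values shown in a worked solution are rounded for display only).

price = 13.959487
ν = 65.182442

σ√T = 0.4336·√1.3915 = 0.511483
d₁ = (ln(S/K) + (r+σ²/2)T) / (σ√T) = (ln(206.61/155.87) + (0.0322+0.4336²/2)·1.3915) / 0.511483 = (0.281811 + 0.175614) / 0.511483 = 0.894310
d₂ = d₁ − σ√T = 0.894310 − 0.511483 = 0.382828
e^{−rT} = e^{−0.0322·1.3915} = 0.956183
N(−d₁) = 0.185578,  N(−d₂) = 0.350924
Put price V = K·e^{−rT}·N(−d₂) − S·N(−d₁) = 52.301747 − 38.342260 = 13.959487
φ(d₁) = (1/√(2π))·e^{−d₁²/2} = 0.267447
ν = S·φ(d₁)·√T = 65.182442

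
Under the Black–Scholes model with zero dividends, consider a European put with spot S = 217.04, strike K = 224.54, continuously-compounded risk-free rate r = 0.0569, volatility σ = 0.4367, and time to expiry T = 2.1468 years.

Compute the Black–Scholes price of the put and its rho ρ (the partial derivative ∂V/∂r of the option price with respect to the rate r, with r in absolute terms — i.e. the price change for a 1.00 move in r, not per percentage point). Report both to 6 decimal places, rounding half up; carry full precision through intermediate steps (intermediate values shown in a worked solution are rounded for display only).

price = 43.490891
ρ = -244.130748

σ√T = 0.4367·√2.1468 = 0.639851
d₁ = (ln(S/K) + (r+σ²/2)T) / (σ√T) = (ln(217.04/224.54) + (0.0569+0.4367²/2)·2.1468) / 0.639851 = (-0.033972 + 0.326858) / 0.639851 = 0.457740
d₂ = d₁ − σ√T = 0.457740 − 0.639851 = -0.182111
e^{−rT} = e^{−0.0569·2.1468} = 0.885013
N(−d₁) = 0.323570,  N(−d₂) = 0.572252
Put price V = K·e^{−rT}·N(−d₂) − S·N(−d₁) = 113.718441 − 70.227549 = 43.490891
ρ = −K·T·e^{−rT}·N(−d₂) = -244.130748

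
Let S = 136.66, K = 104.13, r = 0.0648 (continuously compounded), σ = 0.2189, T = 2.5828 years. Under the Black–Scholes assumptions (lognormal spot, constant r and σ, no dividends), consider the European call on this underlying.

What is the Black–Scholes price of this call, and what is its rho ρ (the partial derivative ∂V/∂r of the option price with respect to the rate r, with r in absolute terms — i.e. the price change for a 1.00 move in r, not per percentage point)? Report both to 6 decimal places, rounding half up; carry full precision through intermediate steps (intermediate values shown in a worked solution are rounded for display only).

price = 50.515466
ρ = 195.257858

σ√T = 0.2189·√2.5828 = 0.351796
d₁ = (ln(S/K) + (r+σ²/2)T) / (σ√T) = (ln(136.66/104.13) + (0.0648+0.2189²/2)·2.5828) / 0.351796 = (0.271856 + 0.229246) / 0.351796 = 1.424409
d₂ = d₁ − σ√T = 1.424409 − 0.351796 = 1.072613
e^{−rT} = e^{−0.0648·2.5828} = 0.845890
N(d₁) = 0.922836,  N(d₂) = 0.858278
Call price V = S·N(d₁) − K·e^{−rT}·N(d₂) = 126.114761 − 75.599295 = 50.515466
ρ = K·T·e^{−rT}·N(d₂) = 195.257858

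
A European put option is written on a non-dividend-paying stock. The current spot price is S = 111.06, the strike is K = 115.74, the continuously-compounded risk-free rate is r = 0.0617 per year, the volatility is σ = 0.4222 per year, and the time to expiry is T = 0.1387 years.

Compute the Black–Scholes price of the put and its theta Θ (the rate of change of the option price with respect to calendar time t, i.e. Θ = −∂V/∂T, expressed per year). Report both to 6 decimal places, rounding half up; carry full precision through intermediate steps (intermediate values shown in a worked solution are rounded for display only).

σ√T = 0.4222·√0.1387 = 0.157238
d₁ = (ln(S/K) + (r+σ²/2)T) / (σ√T) = (ln(111.06/115.74) + (0.0617+0.4222²/2)·0.1387) / 0.157238 = (-0.041276 + 0.020920) / 0.157238 = -0.129461
d₂ = d₁ − σ√T = -0.129461 − 0.157238 = -0.286698
e^{−rT} = e^{−0.0617·0.1387} = 0.991479
N(−d₁) = 0.551503,  N(−d₂) = 0.612828
Put price V = K·e^{−rT}·N(−d₂) − S·N(−d₁) = 70.324344 − 61.249967 = 9.074376
φ(d₁) = (1/√(2π))·e^{−d₁²/2} = 0.395613
Θ = −S·φ(d₁)·σ/(2√T) + r·K·e^{−rT}·N(−d₂) = −24.904529 + 4.339012 = -20.565517

price = 9.074376
Θ = -20.565517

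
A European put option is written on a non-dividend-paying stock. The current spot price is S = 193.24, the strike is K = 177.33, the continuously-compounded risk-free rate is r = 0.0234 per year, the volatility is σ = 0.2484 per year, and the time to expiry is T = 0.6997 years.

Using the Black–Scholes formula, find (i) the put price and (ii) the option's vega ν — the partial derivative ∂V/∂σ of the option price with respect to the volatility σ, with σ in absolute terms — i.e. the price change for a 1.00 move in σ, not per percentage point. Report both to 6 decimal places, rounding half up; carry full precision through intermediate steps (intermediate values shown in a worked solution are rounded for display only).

σ√T = 0.2484·√0.6997 = 0.207782
d₁ = (ln(S/K) + (r+σ²/2)T) / (σ√T) = (ln(193.24/177.33) + (0.0234+0.2484²/2)·0.6997) / 0.207782 = (0.085921 + 0.037960) / 0.207782 = 0.596203
d₂ = d₁ − σ√T = 0.596203 − 0.207782 = 0.388421
e^{−rT} = e^{−0.0234·0.6997} = 0.983760
N(−d₁) = 0.275520,  N(−d₂) = 0.348852
Put price V = K·e^{−rT}·N(−d₂) − S·N(−d₁) = 60.857334 − 53.241443 = 7.615892
φ(d₁) = (1/√(2π))·e^{−d₁²/2} = 0.333982
ν = S·φ(d₁)·√T = 53.985395

price = 7.615892
ν = 53.985395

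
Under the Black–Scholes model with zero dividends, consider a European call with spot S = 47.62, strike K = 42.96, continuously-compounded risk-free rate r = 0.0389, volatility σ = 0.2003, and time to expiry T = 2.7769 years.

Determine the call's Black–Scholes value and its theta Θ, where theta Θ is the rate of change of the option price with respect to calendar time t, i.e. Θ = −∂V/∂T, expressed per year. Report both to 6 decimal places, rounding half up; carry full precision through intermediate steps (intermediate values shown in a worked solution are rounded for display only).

price = 11.330202
Θ = -1.848427

σ√T = 0.2003·√2.7769 = 0.333781
d₁ = (ln(S/K) + (r+σ²/2)T) / (σ√T) = (ln(47.62/42.96) + (0.0389+0.2003²/2)·2.7769) / 0.333781 = (0.102983 + 0.163726) / 0.333781 = 0.799056
d₂ = d₁ − σ√T = 0.799056 − 0.333781 = 0.465276
e^{−rT} = e^{−0.0389·2.7769} = 0.897608
N(d₁) = 0.787871,  N(d₂) = 0.679133
Call price V = S·N(d₁) − K·e^{−rT}·N(d₂) = 37.518425 − 26.188224 = 11.330202
φ(d₁) = (1/√(2π))·e^{−d₁²/2} = 0.289910
Θ = −S·φ(d₁)·σ/(2√T) − r·K·e^{−rT}·N(d₂) = −0.829705 − 1.018722 = -1.848427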